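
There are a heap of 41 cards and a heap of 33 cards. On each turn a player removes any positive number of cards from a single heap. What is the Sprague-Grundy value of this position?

In binary:
  101001  (41)
  100001  (33)
  ------
  001000  (8)

8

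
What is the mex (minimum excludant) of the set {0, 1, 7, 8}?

The values 0, 1 are all present; 2 is the first non-negative integer missing from the set.

2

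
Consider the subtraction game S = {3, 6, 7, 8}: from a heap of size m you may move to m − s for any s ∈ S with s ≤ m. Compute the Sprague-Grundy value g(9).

3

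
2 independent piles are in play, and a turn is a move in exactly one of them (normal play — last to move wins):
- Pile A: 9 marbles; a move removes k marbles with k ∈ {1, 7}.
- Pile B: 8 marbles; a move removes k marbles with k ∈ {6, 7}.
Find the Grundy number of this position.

0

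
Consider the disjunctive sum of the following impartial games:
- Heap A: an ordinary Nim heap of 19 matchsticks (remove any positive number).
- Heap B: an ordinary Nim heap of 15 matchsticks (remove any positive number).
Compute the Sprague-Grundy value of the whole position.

28

Heap A is a plain Nim heap of size 19, so its Grundy value is 19.
Heap B is a plain Nim heap of size 15, so its Grundy value is 15.
The value of a disjunctive sum is the nim-sum of the parts.
Combined value = 19 ⊕ 15 = 28.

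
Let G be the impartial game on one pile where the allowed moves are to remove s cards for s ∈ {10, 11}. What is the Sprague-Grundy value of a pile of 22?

Compute g(0), g(1), … for moves {10, 11}:
k:     0  1  2  3  4  5  6  7  8  9 10 11 12 13 14 15 16 17 18 19 20 21 22
g(k):  0  0  0  0  0  0  0  0  0  0  1  1  1  1  1  1  1  1  1  1  2  0  0
So g(22) = 0.

0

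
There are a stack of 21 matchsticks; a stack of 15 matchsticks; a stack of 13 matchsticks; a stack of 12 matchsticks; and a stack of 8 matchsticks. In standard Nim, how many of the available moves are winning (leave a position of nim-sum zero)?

1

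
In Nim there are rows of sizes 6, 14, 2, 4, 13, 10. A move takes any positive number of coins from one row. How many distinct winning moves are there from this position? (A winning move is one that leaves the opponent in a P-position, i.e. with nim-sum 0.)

Nim-sum: 6 ⊕ 14 ⊕ 2 ⊕ 4 ⊕ 13 ⊕ 10 = 9.
The overall nim-sum is X = 9. A row of size p has a winning move iff p XOR X < p (reduce it to p XOR X).
  6: 6 XOR 9 = 15 ≥ 6 — no move.
  14: 14 XOR 9 = 7 < 14 — winning move (to 7).
  2: 2 XOR 9 = 11 ≥ 2 — no move.
  4: 4 XOR 9 = 13 ≥ 4 — no move.
  13: 13 XOR 9 = 4 < 13 — winning move (to 4).
  10: 10 XOR 9 = 3 < 10 — winning move (to 3).
That gives 3 winning moves.

3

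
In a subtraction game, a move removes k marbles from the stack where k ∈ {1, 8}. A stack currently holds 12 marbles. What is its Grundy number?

1

Compute g(0), g(1), … for moves {1, 8}:
g(0) = mex{} = 0
g(1) = mex{0} = 1
g(2) = mex{1} = 0
g(3) = mex{0} = 1
g(4) = mex{1} = 0
g(5) = mex{0} = 1
g(6) = mex{1} = 0
g(7) = mex{0} = 1
g(8) = mex{0,1} = 2
g(9) = mex{1,2} = 0
g(10) = mex{0} = 1
g(11) = mex{1} = 0
g(12) = mex{0} = 1
So g(12) = 1.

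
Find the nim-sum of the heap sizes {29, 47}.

50

Compute the nim-sum pairwise:
29 ^ 47 = 50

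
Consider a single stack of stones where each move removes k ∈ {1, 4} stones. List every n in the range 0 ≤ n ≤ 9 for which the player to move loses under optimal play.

Grundy values for subtraction set {1, 4}:
g(0) = mex{} = 0
g(1) = mex{0} = 1
g(2) = mex{1} = 0
g(3) = mex{0} = 1
g(4) = mex{0,1} = 2
g(5) = mex{1,2} = 0
g(6) = mex{0} = 1
g(7) = mex{1} = 0
g(8) = mex{0,2} = 1
g(9) = mex{0,1} = 2
The P-positions (g = 0) in 0..9 are 0, 2, 5, 7.

0, 2, 5, 7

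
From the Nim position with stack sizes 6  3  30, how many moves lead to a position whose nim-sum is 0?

In binary:
  00110  (6)
  00011  (3)
  11110  (30)
  -----
  11011  (27)
The overall nim-sum is X = 27. A stack of size p has a winning move iff p XOR X < p (reduce it to p XOR X).
  6: 6 XOR 27 = 29 ≥ 6 — no move.
  3: 3 XOR 27 = 24 ≥ 3 — no move.
  30: 30 XOR 27 = 5 < 30 — winning move (to 5).
That gives 1 winning move.

1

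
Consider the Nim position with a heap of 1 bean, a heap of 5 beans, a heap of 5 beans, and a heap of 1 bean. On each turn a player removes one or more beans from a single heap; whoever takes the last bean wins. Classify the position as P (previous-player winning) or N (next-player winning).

P-position

Compute the nim-sum pairwise:
1 XOR 5 = 4
4 XOR 5 = 1
1 XOR 1 = 0
The nim-sum is 0, so this is a P-position: the player to move is in a losing position under optimal play.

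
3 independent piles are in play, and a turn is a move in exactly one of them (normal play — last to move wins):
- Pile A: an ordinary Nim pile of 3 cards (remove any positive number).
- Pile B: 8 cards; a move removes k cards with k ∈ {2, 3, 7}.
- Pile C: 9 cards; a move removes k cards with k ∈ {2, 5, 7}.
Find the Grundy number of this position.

Pile A is a plain Nim pile of size 3, so its Grundy value is 3.
For pile B, compute g(0), g(1), … with moves {2, 3, 7}:
k:     0  1  2  3  4  5  6  7  8
g(k):  0  0  1  1  2  0  0  1  1
So g(8) = 1.
Build the Grundy sequence for pile C with g(k) = mex{g(k−s) : s ∈ {2, 5, 7}, s ≤ k}:
k:     0  1  2  3  4  5  6  7  8  9
g(k):  0  0  1  1  0  2  1  3  2  2
So g(9) = 2.
By the Sprague-Grundy theorem, the Grundy value of a sum of independent games is the XOR of the component values.
Combined value = 3 ⊕ 1 ⊕ 2 = 0.

0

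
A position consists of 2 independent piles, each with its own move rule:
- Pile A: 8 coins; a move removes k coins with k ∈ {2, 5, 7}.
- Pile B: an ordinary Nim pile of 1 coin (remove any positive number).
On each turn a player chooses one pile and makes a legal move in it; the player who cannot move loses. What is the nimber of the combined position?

For pile A, compute g(0), g(1), … with moves {2, 5, 7}:
k:     0  1  2  3  4  5  6  7  8
g(k):  0  0  1  1  0  2  1  3  2
So g(8) = 2.
Pile B is a plain Nim pile of size 1, so its Grundy value is 1.
The value of a disjunctive sum is the nim-sum of the parts.
Combined value = 2 ⊕ 1 = 3.

3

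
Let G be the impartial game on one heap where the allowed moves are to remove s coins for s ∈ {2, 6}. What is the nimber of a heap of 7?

Grundy values for subtraction set {2, 6}:
k:     0  1  2  3  4  5  6  7
g(k):  0  0  1  1  0  0  1  1
So g(7) = 1.

1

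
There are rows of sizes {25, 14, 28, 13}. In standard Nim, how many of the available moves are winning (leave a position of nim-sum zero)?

3

Nim-sum: 25 ^ 14 ^ 28 ^ 13 = 6.
The overall nim-sum is X = 6. A row of size p has a winning move iff p XOR X < p (reduce it to p XOR X).
  25: 25 XOR 6 = 31 ≥ 25 — no move.
  14: 14 XOR 6 = 8 < 14 — winning move (to 8).
  28: 28 XOR 6 = 26 < 28 — winning move (to 26).
  13: 13 XOR 6 = 11 < 13 — winning move (to 11).
That gives 3 winning moves.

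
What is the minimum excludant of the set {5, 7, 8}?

0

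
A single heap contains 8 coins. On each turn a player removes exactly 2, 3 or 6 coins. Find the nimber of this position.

Compute g(0), g(1), … for moves {2, 3, 6}:
g(0) = mex{} = 0
g(1) = mex{} = 0
g(2) = mex{0} = 1
g(3) = mex{0} = 1
g(4) = mex{0,1} = 2
g(5) = mex{1} = 0
g(6) = mex{0,1,2} = 3
g(7) = mex{0,2} = 1
g(8) = mex{0,1,3} = 2
So g(8) = 2.

2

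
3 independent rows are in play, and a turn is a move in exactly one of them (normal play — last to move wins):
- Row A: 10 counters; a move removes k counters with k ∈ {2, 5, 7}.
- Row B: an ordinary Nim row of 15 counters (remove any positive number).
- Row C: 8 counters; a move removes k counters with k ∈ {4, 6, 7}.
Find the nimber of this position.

13

Grundy values for row A (subtraction set {2, 5, 7}):
g(0) = mex{} = 0
g(1) = mex{} = 0
g(2) = mex{0} = 1
g(3) = mex{0} = 1
g(4) = mex{1} = 0
g(5) = mex{0,1} = 2
g(6) = mex{0} = 1
g(7) = mex{0,1,2} = 3
g(8) = mex{0,1} = 2
g(9) = mex{0,1,3} = 2
g(10) = mex{1,2} = 0
So g(10) = 0.
Row B is a plain Nim row of size 15, so its Grundy value is 15.
Grundy values for row C (subtraction set {4, 6, 7}):
k:     0  1  2  3  4  5  6  7  8
g(k):  0  0  0  0  1  1  1  1  2
So g(8) = 2.
By the Sprague-Grundy theorem, the Grundy value of a sum of independent games is the XOR of the component values.
Combined value = 0 ⊕ 15 ⊕ 2 = 13.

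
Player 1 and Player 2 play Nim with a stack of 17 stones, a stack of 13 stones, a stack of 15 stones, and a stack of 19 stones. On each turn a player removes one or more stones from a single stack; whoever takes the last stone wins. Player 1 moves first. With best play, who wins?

Player 2 wins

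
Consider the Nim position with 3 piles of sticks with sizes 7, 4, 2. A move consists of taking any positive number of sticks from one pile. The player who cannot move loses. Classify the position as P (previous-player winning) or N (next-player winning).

Nim-sum: 7 ⊕ 4 ⊕ 2 = 1.
The nim-sum is 1 ≠ 0, so this is an N-position: the player to move can win.

N-position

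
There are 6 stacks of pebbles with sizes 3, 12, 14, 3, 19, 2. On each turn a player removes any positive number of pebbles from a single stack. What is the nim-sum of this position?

19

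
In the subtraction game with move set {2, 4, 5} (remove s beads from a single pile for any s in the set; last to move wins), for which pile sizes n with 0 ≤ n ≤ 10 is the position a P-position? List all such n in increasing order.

0, 1, 7, 8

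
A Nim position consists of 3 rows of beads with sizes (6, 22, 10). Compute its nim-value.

Compute the nim-sum pairwise:
6 ⊕ 22 = 16
16 ⊕ 10 = 26

26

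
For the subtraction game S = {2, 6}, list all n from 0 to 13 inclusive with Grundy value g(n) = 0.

0, 1, 4, 5, 8, 9, 12, 13

Compute g(0), g(1), … for moves {2, 6}:
k:     0  1  2  3  4  5  6  7  8  9 10 11 12 13
g(k):  0  0  1  1  0  0  1  1  0  0  1  1  0  0
The P-positions (g = 0) in 0..13 are 0, 1, 4, 5, 8, 9, 12, 13.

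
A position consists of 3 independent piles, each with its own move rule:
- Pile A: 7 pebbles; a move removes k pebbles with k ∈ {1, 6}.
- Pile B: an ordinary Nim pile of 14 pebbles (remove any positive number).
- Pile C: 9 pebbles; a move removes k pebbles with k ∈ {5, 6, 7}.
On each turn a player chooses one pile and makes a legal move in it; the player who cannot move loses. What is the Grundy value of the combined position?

15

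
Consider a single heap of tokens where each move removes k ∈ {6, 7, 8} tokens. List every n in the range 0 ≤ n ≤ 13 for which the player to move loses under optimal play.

Build the Grundy sequence with g(k) = mex{g(k−s) : s ∈ {6, 7, 8}, s ≤ k}:
g(0) = mex{} = 0
g(1) = mex{} = 0
g(2) = mex{} = 0
g(3) = mex{} = 0
g(4) = mex{} = 0
g(5) = mex{} = 0
g(6) = mex{0} = 1
g(7) = mex{0} = 1
g(8) = mex{0} = 1
g(9) = mex{0} = 1
g(10) = mex{0} = 1
g(11) = mex{0} = 1
g(12) = mex{0,1} = 2
g(13) = mex{0,1} = 2
The P-positions (g = 0) in 0..13 are 0, 1, 2, 3, 4, 5.

0, 1, 2, 3, 4, 5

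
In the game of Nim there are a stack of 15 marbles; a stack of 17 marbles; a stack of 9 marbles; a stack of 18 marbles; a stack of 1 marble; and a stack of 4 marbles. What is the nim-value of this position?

0

Compute the nim-sum pairwise:
15 ^ 17 = 30
30 ^ 9 = 23
23 ^ 18 = 5
5 ^ 1 = 4
4 ^ 4 = 0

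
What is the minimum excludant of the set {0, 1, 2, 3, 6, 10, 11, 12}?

4

The values 0, 1, 2, 3 are all present; 4 is the first non-negative integer missing from the set.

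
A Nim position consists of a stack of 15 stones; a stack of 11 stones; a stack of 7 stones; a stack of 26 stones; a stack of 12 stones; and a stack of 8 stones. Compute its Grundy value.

Compute the nim-sum pairwise:
15 XOR 11 = 4
4 XOR 7 = 3
3 XOR 26 = 25
25 XOR 12 = 21
21 XOR 8 = 29

29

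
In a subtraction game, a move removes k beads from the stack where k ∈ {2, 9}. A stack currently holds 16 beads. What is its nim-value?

Build the Grundy sequence with g(k) = mex{g(k−s) : s ∈ {2, 9}, s ≤ k}:
k:     0  1  2  3  4  5  6  7  8  9 10 11 12 13 14 15 16
g(k):  0  0  1  1  0  0  1  1  0  2  1  0  0  1  1  0  0
So g(16) = 0.

0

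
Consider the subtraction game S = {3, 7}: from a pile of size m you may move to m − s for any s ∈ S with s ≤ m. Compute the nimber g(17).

2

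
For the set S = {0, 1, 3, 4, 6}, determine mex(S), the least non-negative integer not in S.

2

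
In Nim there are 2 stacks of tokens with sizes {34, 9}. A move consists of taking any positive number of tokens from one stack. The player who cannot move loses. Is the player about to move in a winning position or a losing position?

Winning position

Compute the nim-sum pairwise:
34 ^ 9 = 43
The nim-sum is 43 ≠ 0, so this is an N-position: the player to move can win.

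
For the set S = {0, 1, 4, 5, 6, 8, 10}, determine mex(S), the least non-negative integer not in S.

2

The values 0, 1 are all present; 2 is the first non-negative integer missing from the set.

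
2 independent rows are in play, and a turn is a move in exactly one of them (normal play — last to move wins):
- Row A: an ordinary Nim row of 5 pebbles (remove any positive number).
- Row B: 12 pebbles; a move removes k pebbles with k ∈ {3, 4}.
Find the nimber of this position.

4

Row A is a plain Nim row of size 5, so its Grundy value is 5.
Grundy values for row B (subtraction set {3, 4}):
k:     0  1  2  3  4  5  6  7  8  9 10 11 12
g(k):  0  0  0  1  1  1  2  0  0  0  1  1  1
So g(12) = 1.
The value of a disjunctive sum is the nim-sum of the parts.
Combined value = 5 ⊕ 1 = 4.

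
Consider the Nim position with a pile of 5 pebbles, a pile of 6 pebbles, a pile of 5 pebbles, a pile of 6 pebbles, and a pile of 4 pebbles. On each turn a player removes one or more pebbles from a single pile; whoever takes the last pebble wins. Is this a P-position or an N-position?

N-position

Compute the nim-sum pairwise:
5 XOR 6 = 3
3 XOR 5 = 6
6 XOR 6 = 0
0 XOR 4 = 4
The nim-sum is 4 ≠ 0, so this is an N-position: the player to move can win.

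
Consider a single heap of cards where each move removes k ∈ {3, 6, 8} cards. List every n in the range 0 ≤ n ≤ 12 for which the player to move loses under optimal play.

0, 1, 2, 11, 12

Compute g(0), g(1), … for moves {3, 6, 8}:
g(0) = mex{} = 0
g(1) = mex{} = 0
g(2) = mex{} = 0
g(3) = mex{0} = 1
g(4) = mex{0} = 1
g(5) = mex{0} = 1
g(6) = mex{0,1} = 2
g(7) = mex{0,1} = 2
g(8) = mex{0,1} = 2
g(9) = mex{0,1,2} = 3
g(10) = mex{0,1,2} = 3
g(11) = mex{1,2} = 0
g(12) = mex{1,2,3} = 0
The P-positions (g = 0) in 0..12 are 0, 1, 2, 11, 12.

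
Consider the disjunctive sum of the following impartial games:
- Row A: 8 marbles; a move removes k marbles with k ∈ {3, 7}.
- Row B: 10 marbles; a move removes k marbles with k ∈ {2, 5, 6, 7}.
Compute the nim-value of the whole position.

1

Build the Grundy sequence for row A with g(k) = mex{g(k−s) : s ∈ {3, 7}, s ≤ k}:
g(0) = mex{} = 0
g(1) = mex{} = 0
g(2) = mex{} = 0
g(3) = mex{0} = 1
g(4) = mex{0} = 1
g(5) = mex{0} = 1
g(6) = mex{1} = 0
g(7) = mex{0,1} = 2
g(8) = mex{0,1} = 2
So g(8) = 2.
For row B, compute g(0), g(1), … with moves {2, 5, 6, 7}:
k:     0  1  2  3  4  5  6  7  8  9 10
g(k):  0  0  1  1  0  2  1  3  2  2  3
So g(10) = 3.
By the Sprague-Grundy theorem, the Grundy value of a sum of independent games is the XOR of the component values.
Combined value = 2 XOR 3 = 1.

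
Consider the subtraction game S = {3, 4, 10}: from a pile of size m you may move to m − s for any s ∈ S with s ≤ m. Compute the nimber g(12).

1

Build the Grundy sequence with g(k) = mex{g(k−s) : s ∈ {3, 4, 10}, s ≤ k}:
g(0) = mex{} = 0
g(1) = mex{} = 0
g(2) = mex{} = 0
g(3) = mex{0} = 1
g(4) = mex{0} = 1
g(5) = mex{0} = 1
g(6) = mex{0,1} = 2
g(7) = mex{1} = 0
g(8) = mex{1} = 0
g(9) = mex{1,2} = 0
g(10) = mex{0,2} = 1
g(11) = mex{0} = 1
g(12) = mex{0} = 1
So g(12) = 1.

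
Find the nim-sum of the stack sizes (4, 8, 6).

10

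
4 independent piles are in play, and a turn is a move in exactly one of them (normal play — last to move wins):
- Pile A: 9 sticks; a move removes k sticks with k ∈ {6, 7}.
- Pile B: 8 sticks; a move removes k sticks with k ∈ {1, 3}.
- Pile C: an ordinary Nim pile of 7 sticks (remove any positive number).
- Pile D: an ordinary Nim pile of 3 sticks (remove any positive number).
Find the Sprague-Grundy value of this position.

5

Grundy values for pile A (subtraction set {6, 7}):
k:     0  1  2  3  4  5  6  7  8  9
g(k):  0  0  0  0  0  0  1  1  1  1
So g(9) = 1.
Build the Grundy sequence for pile B with g(k) = mex{g(k−s) : s ∈ {1, 3}, s ≤ k}:
g(0) = mex{} = 0
g(1) = mex{0} = 1
g(2) = mex{1} = 0
g(3) = mex{0} = 1
g(4) = mex{1} = 0
g(5) = mex{0} = 1
g(6) = mex{1} = 0
g(7) = mex{0} = 1
g(8) = mex{1} = 0
So g(8) = 0.
Pile C is a plain Nim pile of size 7, so its Grundy value is 7.
Pile D is a plain Nim pile of size 3, so its Grundy value is 3.
The value of a disjunctive sum is the nim-sum of the parts.
Combined value = 1 XOR 0 XOR 7 XOR 3 = 5.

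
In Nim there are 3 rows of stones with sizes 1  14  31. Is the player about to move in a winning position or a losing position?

Winning position

Compute the nim-sum pairwise:
1 XOR 14 = 15
15 XOR 31 = 16
The nim-sum is 16 ≠ 0, so this is an N-position: the player to move can win.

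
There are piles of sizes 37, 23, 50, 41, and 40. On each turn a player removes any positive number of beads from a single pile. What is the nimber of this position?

1

Nim-sum: 37 XOR 23 XOR 50 XOR 41 XOR 40 = 1.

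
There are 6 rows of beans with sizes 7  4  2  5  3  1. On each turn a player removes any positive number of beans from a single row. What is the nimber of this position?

6

Write each in binary and XOR column by column:
  111  (7)
  100  (4)
  010  (2)
  101  (5)
  011  (3)
  001  (1)
  ---
  110  (6)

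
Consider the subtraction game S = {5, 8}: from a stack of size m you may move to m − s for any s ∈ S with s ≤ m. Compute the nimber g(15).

0

Grundy values for subtraction set {5, 8}:
k:     0  1  2  3  4  5  6  7  8  9 10 11 12 13 14 15
g(k):  0  0  0  0  0  1  1  1  1  1  2  2  2  0  0  0
So g(15) = 0.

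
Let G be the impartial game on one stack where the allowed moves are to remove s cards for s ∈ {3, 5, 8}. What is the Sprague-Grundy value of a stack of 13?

0

Build the Grundy sequence with g(k) = mex{g(k−s) : s ∈ {3, 5, 8}, s ≤ k}:
g(0) = mex{} = 0
g(1) = mex{} = 0
g(2) = mex{} = 0
g(3) = mex{0} = 1
g(4) = mex{0} = 1
g(5) = mex{0} = 1
g(6) = mex{0,1} = 2
g(7) = mex{0,1} = 2
g(8) = mex{0,1} = 2
g(9) = mex{0,1,2} = 3
g(10) = mex{0,1,2} = 3
g(11) = mex{1,2} = 0
g(12) = mex{1,2,3} = 0
g(13) = mex{1,2,3} = 0
So g(13) = 0.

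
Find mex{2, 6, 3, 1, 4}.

0 is not in the set, so the mex is 0.

0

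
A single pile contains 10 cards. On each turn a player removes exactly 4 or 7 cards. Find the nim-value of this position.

Grundy values for subtraction set {4, 7}:
g(0) = mex{} = 0
g(1) = mex{} = 0
g(2) = mex{} = 0
g(3) = mex{} = 0
g(4) = mex{0} = 1
g(5) = mex{0} = 1
g(6) = mex{0} = 1
g(7) = mex{0} = 1
g(8) = mex{0,1} = 2
g(9) = mex{0,1} = 2
g(10) = mex{0,1} = 2
So g(10) = 2.

2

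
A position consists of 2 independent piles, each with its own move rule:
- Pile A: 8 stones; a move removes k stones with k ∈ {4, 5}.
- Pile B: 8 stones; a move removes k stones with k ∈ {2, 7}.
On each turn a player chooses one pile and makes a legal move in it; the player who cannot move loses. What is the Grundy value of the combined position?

0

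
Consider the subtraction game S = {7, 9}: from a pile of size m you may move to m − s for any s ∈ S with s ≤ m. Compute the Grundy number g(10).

1

Compute g(0), g(1), … for moves {7, 9}:
g(0) = mex{} = 0
g(1) = mex{} = 0
g(2) = mex{} = 0
g(3) = mex{} = 0
g(4) = mex{} = 0
g(5) = mex{} = 0
g(6) = mex{} = 0
g(7) = mex{0} = 1
g(8) = mex{0} = 1
g(9) = mex{0} = 1
g(10) = mex{0} = 1
So g(10) = 1.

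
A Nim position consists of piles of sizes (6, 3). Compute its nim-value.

5

Nim-sum: 6 ⊕ 3 = 5.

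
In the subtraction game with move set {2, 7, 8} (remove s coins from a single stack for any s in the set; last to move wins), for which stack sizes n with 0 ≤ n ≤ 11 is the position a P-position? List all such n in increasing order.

Compute g(0), g(1), … for moves {2, 7, 8}:
k:     0  1  2  3  4  5  6  7  8  9 10 11
g(k):  0  0  1  1  0  0  1  1  2  2  0  3
The P-positions (g = 0) in 0..11 are 0, 1, 4, 5, 10.

0, 1, 4, 5, 10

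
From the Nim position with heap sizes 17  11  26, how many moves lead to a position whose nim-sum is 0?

0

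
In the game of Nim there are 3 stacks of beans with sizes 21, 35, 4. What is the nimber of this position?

50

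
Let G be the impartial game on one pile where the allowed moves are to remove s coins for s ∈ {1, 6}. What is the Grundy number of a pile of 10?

Grundy values for subtraction set {1, 6}:
k:     0  1  2  3  4  5  6  7  8  9 10
g(k):  0  1  0  1  0  1  2  0  1  0  1
So g(10) = 1.

1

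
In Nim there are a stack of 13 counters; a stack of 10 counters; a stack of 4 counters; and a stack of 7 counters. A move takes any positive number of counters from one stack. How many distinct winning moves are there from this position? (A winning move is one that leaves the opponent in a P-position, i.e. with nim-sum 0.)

Bitwise XOR of the heap sizes:
  1101  (13)
  1010  (10)
  0100  (4)
  0111  (7)
  ----
  0100  (4)
The overall nim-sum is X = 4. A stack of size p has a winning move iff p XOR X < p (reduce it to p XOR X).
  13: 13 XOR 4 = 9 < 13 — winning move (to 9).
  10: 10 XOR 4 = 14 ≥ 10 — no move.
  4: 4 XOR 4 = 0 < 4 — winning move (to 0).
  7: 7 XOR 4 = 3 < 7 — winning move (to 3).
That gives 3 winning moves.

3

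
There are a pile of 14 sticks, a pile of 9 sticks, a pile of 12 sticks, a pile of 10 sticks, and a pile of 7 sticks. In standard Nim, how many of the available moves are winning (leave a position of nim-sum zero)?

3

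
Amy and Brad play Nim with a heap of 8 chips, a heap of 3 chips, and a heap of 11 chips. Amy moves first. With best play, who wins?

Brad wins

Nim-sum: 8 ⊕ 3 ⊕ 11 = 0.
The nim-sum is 0, so this is a P-position: the player to move is in a losing position under optimal play; Amy is about to move from it and so loses — Brad wins.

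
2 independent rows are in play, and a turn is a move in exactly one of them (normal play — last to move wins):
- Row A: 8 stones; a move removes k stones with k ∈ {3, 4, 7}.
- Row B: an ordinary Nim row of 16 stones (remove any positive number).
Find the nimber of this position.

18

For row A, compute g(0), g(1), … with moves {3, 4, 7}:
g(0) = mex{} = 0
g(1) = mex{} = 0
g(2) = mex{} = 0
g(3) = mex{0} = 1
g(4) = mex{0} = 1
g(5) = mex{0} = 1
g(6) = mex{0,1} = 2
g(7) = mex{0,1} = 2
g(8) = mex{0,1} = 2
So g(8) = 2.
Row B is a plain Nim row of size 16, so its Grundy value is 16.
By the Sprague-Grundy theorem, the Grundy value of a sum of independent games is the XOR of the component values.
Combined value = 2 XOR 16 = 18.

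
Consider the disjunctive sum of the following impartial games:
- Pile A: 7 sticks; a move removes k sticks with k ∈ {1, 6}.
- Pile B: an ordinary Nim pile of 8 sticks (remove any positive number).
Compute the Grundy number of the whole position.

For pile A, compute g(0), g(1), … with moves {1, 6}:
k:     0  1  2  3  4  5  6  7
g(k):  0  1  0  1  0  1  2  0
So g(7) = 0.
Pile B is a plain Nim pile of size 8, so its Grundy value is 8.
The value of a disjunctive sum is the nim-sum of the parts.
Combined value = 0 XOR 8 = 8.

8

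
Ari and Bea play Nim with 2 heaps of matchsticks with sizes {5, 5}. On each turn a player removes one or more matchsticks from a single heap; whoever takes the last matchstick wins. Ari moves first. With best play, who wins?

Bea wins

Write each in binary and XOR column by column:
  101  (5)
  101  (5)
  ---
  000  (0)
The nim-sum is 0, so this is a P-position: the player to move is in a losing position under optimal play; Ari is about to move from it and so loses — Bea wins.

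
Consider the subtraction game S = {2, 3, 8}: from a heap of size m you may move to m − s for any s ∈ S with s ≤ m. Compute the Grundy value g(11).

0

Compute g(0), g(1), … for moves {2, 3, 8}:
g(0) = mex{} = 0
g(1) = mex{} = 0
g(2) = mex{0} = 1
g(3) = mex{0} = 1
g(4) = mex{0,1} = 2
g(5) = mex{1} = 0
g(6) = mex{1,2} = 0
g(7) = mex{0,2} = 1
g(8) = mex{0} = 1
g(9) = mex{0,1} = 2
g(10) = mex{1} = 0
g(11) = mex{1,2} = 0
So g(11) = 0.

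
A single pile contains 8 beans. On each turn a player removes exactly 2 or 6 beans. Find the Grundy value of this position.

0

Grundy values for subtraction set {2, 6}:
k:     0  1  2  3  4  5  6  7  8
g(k):  0  0  1  1  0  0  1  1  0
So g(8) = 0.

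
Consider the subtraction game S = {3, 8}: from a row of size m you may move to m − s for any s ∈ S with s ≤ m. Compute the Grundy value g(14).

Grundy values for subtraction set {3, 8}:
k:     0  1  2  3  4  5  6  7  8  9 10 11 12 13 14
g(k):  0  0  0  1  1  1  0  0  2  1  1  0  0  0  1
So g(14) = 1.

1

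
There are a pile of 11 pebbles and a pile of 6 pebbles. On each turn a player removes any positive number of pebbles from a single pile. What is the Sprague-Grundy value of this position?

13

Nim-sum: 11 ^ 6 = 13.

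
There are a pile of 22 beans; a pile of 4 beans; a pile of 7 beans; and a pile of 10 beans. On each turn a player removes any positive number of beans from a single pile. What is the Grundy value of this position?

31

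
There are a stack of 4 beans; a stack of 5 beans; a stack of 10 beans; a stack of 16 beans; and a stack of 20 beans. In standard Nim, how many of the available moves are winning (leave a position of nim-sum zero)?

Compute the nim-sum pairwise:
4 XOR 5 = 1
1 XOR 10 = 11
11 XOR 16 = 27
27 XOR 20 = 15
The overall nim-sum is X = 15. A stack of size p has a winning move iff p XOR X < p (reduce it to p XOR X).
  4: 4 XOR 15 = 11 ≥ 4 — no move.
  5: 5 XOR 15 = 10 ≥ 5 — no move.
  10: 10 XOR 15 = 5 < 10 — winning move (to 5).
  16: 16 XOR 15 = 31 ≥ 16 — no move.
  20: 20 XOR 15 = 27 ≥ 20 — no move.
That gives 1 winning move.

1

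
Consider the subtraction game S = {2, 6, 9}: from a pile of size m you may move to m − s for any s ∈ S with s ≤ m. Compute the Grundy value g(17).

Grundy values for subtraction set {2, 6, 9}:
k:     0  1  2  3  4  5  6  7  8  9 10 11 12 13 14 15 16 17
g(k):  0  0  1  1  0  0  1  1  0  2  1  3  0  2  1  0  0  1
So g(17) = 1.

1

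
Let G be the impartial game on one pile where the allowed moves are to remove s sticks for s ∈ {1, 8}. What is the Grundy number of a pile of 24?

Compute g(0), g(1), … for moves {1, 8}:
k:     0  1  2  3  4  5  6  7  8  9 10 11 12 13 14 15 16 17 18 19 20 21 22 23 24
g(k):  0  1  0  1  0  1  0  1  2  0  1  0  1  0  1  0  1  2  0  1  0  1  0  1  0
So g(24) = 0.

0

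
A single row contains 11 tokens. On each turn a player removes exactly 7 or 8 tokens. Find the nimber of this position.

1

Compute g(0), g(1), … for moves {7, 8}:
k:     0  1  2  3  4  5  6  7  8  9 10 11
g(k):  0  0  0  0  0  0  0  1  1  1  1  1
So g(11) = 1.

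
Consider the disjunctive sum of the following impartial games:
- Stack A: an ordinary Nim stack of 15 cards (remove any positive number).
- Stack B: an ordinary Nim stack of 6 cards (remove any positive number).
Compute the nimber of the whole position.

9

Stack A is a plain Nim stack of size 15, so its Grundy value is 15.
Stack B is a plain Nim stack of size 6, so its Grundy value is 6.
The value of a disjunctive sum is the nim-sum of the parts.
Combined value = 15 ⊕ 6 = 9.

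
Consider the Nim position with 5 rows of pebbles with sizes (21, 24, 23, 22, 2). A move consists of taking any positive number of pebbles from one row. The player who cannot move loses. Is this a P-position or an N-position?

Write each in binary and XOR column by column:
  10101  (21)
  11000  (24)
  10111  (23)
  10110  (22)
  00010  (2)
  -----
  01110  (14)
The nim-sum is 14 ≠ 0, so this is an N-position: the player to move can win.

N-position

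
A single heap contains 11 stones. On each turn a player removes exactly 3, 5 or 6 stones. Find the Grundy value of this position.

0

Compute g(0), g(1), … for moves {3, 5, 6}:
g(0) = mex{} = 0
g(1) = mex{} = 0
g(2) = mex{} = 0
g(3) = mex{0} = 1
g(4) = mex{0} = 1
g(5) = mex{0} = 1
g(6) = mex{0,1} = 2
g(7) = mex{0,1} = 2
g(8) = mex{0,1} = 2
g(9) = mex{1,2} = 0
g(10) = mex{1,2} = 0
g(11) = mex{1,2} = 0
So g(11) = 0.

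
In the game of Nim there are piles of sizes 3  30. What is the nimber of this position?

29

Compute the nim-sum pairwise:
3 ^ 30 = 29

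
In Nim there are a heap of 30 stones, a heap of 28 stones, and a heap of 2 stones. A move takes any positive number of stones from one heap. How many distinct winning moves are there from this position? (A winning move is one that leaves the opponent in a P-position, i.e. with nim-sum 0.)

Compute the nim-sum pairwise:
30 ^ 28 = 2
2 ^ 2 = 0
The nim-sum is already 0, so every move leaves a nonzero nim-sum — there are no winning moves.

0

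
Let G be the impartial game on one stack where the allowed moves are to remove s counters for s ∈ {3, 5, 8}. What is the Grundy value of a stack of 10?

Build the Grundy sequence with g(k) = mex{g(k−s) : s ∈ {3, 5, 8}, s ≤ k}:
g(0) = mex{} = 0
g(1) = mex{} = 0
g(2) = mex{} = 0
g(3) = mex{0} = 1
g(4) = mex{0} = 1
g(5) = mex{0} = 1
g(6) = mex{0,1} = 2
g(7) = mex{0,1} = 2
g(8) = mex{0,1} = 2
g(9) = mex{0,1,2} = 3
g(10) = mex{0,1,2} = 3
So g(10) = 3.

3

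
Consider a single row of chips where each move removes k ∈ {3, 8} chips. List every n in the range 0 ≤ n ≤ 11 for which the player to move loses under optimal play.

0, 1, 2, 6, 7, 11

Compute g(0), g(1), … for moves {3, 8}:
k:     0  1  2  3  4  5  6  7  8  9 10 11
g(k):  0  0  0  1  1  1  0  0  2  1  1  0
The P-positions (g = 0) in 0..11 are 0, 1, 2, 6, 7, 11.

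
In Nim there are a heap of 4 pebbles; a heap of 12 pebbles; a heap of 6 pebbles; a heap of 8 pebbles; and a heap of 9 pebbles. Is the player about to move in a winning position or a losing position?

Winning position

In binary:
  0100  (4)
  1100  (12)
  0110  (6)
  1000  (8)
  1001  (9)
  ----
  1111  (15)
The nim-sum is 15 ≠ 0, so this is an N-position: the player to move can win.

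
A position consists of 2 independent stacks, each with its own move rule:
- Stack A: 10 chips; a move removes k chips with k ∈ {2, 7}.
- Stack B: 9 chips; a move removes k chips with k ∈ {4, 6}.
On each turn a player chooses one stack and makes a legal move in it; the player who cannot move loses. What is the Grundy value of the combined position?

2

Build the Grundy sequence for stack A with g(k) = mex{g(k−s) : s ∈ {2, 7}, s ≤ k}:
g(0) = mex{} = 0
g(1) = mex{} = 0
g(2) = mex{0} = 1
g(3) = mex{0} = 1
g(4) = mex{1} = 0
g(5) = mex{1} = 0
g(6) = mex{0} = 1
g(7) = mex{0} = 1
g(8) = mex{0,1} = 2
g(9) = mex{1} = 0
g(10) = mex{1,2} = 0
So g(10) = 0.
For stack B, compute g(0), g(1), … with moves {4, 6}:
g(0) = mex{} = 0
g(1) = mex{} = 0
g(2) = mex{} = 0
g(3) = mex{} = 0
g(4) = mex{0} = 1
g(5) = mex{0} = 1
g(6) = mex{0} = 1
g(7) = mex{0} = 1
g(8) = mex{0,1} = 2
g(9) = mex{0,1} = 2
So g(9) = 2.
The value of a disjunctive sum is the nim-sum of the parts.
Combined value = 0 ⊕ 2 = 2.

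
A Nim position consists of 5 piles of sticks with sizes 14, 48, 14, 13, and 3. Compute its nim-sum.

62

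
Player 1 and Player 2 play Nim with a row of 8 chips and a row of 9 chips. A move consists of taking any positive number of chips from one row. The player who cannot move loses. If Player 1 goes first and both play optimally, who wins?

Nim-sum: 8 XOR 9 = 1.
The nim-sum is 1 ≠ 0, so this is an N-position: the player to move can win; Player 1 has a winning move.

Player 1 wins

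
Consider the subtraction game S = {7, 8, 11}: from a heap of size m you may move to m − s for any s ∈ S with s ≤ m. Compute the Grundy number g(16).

Grundy values for subtraction set {7, 8, 11}:
k:     0  1  2  3  4  5  6  7  8  9 10 11 12 13 14 15 16
g(k):  0  0  0  0  0  0  0  1  1  1  1  1  1  1  2  2  2
So g(16) = 2.

2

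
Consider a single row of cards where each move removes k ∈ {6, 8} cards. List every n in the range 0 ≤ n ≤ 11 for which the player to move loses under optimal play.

0, 1, 2, 3, 4, 5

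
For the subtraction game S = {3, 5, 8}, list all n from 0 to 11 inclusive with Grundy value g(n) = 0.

0, 1, 2, 11

Compute g(0), g(1), … for moves {3, 5, 8}:
g(0) = mex{} = 0
g(1) = mex{} = 0
g(2) = mex{} = 0
g(3) = mex{0} = 1
g(4) = mex{0} = 1
g(5) = mex{0} = 1
g(6) = mex{0,1} = 2
g(7) = mex{0,1} = 2
g(8) = mex{0,1} = 2
g(9) = mex{0,1,2} = 3
g(10) = mex{0,1,2} = 3
g(11) = mex{1,2} = 0
The P-positions (g = 0) in 0..11 are 0, 1, 2, 11.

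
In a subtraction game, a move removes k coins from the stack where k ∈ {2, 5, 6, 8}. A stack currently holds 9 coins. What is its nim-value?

2

Grundy values for subtraction set {2, 5, 6, 8}:
g(0) = mex{} = 0
g(1) = mex{} = 0
g(2) = mex{0} = 1
g(3) = mex{0} = 1
g(4) = mex{1} = 0
g(5) = mex{0,1} = 2
g(6) = mex{0} = 1
g(7) = mex{0,1,2} = 3
g(8) = mex{0,1} = 2
g(9) = mex{0,1,3} = 2
So g(9) = 2.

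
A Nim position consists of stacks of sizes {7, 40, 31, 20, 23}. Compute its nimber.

51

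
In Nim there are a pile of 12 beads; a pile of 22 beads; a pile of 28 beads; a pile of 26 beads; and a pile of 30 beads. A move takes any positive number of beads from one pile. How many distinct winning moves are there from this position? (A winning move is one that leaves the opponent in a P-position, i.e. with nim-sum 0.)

Compute the nim-sum pairwise:
12 ^ 22 = 26
26 ^ 28 = 6
6 ^ 26 = 28
28 ^ 30 = 2
The overall nim-sum is X = 2. A pile of size p has a winning move iff p XOR X < p (reduce it to p XOR X).
  12: 12 XOR 2 = 14 ≥ 12 — no move.
  22: 22 XOR 2 = 20 < 22 — winning move (to 20).
  28: 28 XOR 2 = 30 ≥ 28 — no move.
  26: 26 XOR 2 = 24 < 26 — winning move (to 24).
  30: 30 XOR 2 = 28 < 30 — winning move (to 28).
That gives 3 winning moves.

3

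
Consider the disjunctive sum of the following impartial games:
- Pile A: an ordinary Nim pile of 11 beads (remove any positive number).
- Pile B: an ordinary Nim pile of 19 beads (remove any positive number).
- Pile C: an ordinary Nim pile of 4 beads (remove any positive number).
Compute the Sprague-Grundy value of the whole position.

28

Pile A is a plain Nim pile of size 11, so its Grundy value is 11.
Pile B is a plain Nim pile of size 19, so its Grundy value is 19.
Pile C is a plain Nim pile of size 4, so its Grundy value is 4.
By the Sprague-Grundy theorem, the Grundy value of a sum of independent games is the XOR of the component values.
Combined value = 11 ⊕ 19 ⊕ 4 = 28.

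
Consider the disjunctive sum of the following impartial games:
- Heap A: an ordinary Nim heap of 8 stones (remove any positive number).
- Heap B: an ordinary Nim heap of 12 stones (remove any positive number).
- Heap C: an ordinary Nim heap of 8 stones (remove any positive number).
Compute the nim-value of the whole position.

12

Heap A is a plain Nim heap of size 8, so its Grundy value is 8.
Heap B is a plain Nim heap of size 12, so its Grundy value is 12.
Heap C is a plain Nim heap of size 8, so its Grundy value is 8.
By the Sprague-Grundy theorem, the Grundy value of a sum of independent games is the XOR of the component values.
Combined value = 8 ⊕ 12 ⊕ 8 = 12.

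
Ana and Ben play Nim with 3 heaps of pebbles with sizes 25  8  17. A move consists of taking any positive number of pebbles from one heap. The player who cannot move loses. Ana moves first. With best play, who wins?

Ben wins

Nim-sum: 25 ^ 8 ^ 17 = 0.
The nim-sum is 0, so this is a P-position: the player to move is in a losing position under optimal play; Ana is about to move from it and so loses — Ben wins.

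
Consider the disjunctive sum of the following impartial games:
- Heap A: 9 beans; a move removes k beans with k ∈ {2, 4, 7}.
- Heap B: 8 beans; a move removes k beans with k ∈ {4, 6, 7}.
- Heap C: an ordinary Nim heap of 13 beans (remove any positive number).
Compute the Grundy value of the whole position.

15

For heap A, compute g(0), g(1), … with moves {2, 4, 7}:
k:     0  1  2  3  4  5  6  7  8  9
g(k):  0  0  1  1  2  2  0  3  1  0
So g(9) = 0.
Grundy values for heap B (subtraction set {4, 6, 7}):
g(0) = mex{} = 0
g(1) = mex{} = 0
g(2) = mex{} = 0
g(3) = mex{} = 0
g(4) = mex{0} = 1
g(5) = mex{0} = 1
g(6) = mex{0} = 1
g(7) = mex{0} = 1
g(8) = mex{0,1} = 2
So g(8) = 2.
Heap C is a plain Nim heap of size 13, so its Grundy value is 13.
By the Sprague-Grundy theorem, the Grundy value of a sum of independent games is the XOR of the component values.
Combined value = 0 ⊕ 2 ⊕ 13 = 15.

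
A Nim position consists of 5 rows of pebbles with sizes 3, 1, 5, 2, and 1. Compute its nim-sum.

4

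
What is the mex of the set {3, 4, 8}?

0 is not in the set, so the mex is 0.

0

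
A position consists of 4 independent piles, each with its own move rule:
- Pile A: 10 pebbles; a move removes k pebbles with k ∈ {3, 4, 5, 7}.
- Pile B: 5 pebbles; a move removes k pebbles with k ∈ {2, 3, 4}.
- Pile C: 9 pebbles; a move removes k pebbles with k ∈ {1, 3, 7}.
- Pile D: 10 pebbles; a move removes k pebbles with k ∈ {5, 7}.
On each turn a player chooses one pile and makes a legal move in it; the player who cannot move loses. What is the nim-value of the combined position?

Grundy values for pile A (subtraction set {3, 4, 5, 7}):
g(0) = mex{} = 0
g(1) = mex{} = 0
g(2) = mex{} = 0
g(3) = mex{0} = 1
g(4) = mex{0} = 1
g(5) = mex{0} = 1
g(6) = mex{0,1} = 2
g(7) = mex{0,1} = 2
g(8) = mex{0,1} = 2
g(9) = mex{0,1,2} = 3
g(10) = mex{1,2} = 0
So g(10) = 0.
For pile B, compute g(0), g(1), … with moves {2, 3, 4}:
g(0) = mex{} = 0
g(1) = mex{} = 0
g(2) = mex{0} = 1
g(3) = mex{0} = 1
g(4) = mex{0,1} = 2
g(5) = mex{0,1} = 2
So g(5) = 2.
Build the Grundy sequence for pile C with g(k) = mex{g(k−s) : s ∈ {1, 3, 7}, s ≤ k}:
g(0) = mex{} = 0
g(1) = mex{0} = 1
g(2) = mex{1} = 0
g(3) = mex{0} = 1
g(4) = mex{1} = 0
g(5) = mex{0} = 1
g(6) = mex{1} = 0
g(7) = mex{0} = 1
g(8) = mex{1} = 0
g(9) = mex{0} = 1
So g(9) = 1.
Grundy values for pile D (subtraction set {5, 7}):
k:     0  1  2  3  4  5  6  7  8  9 10
g(k):  0  0  0  0  0  1  1  1  1  1  2
So g(10) = 2.
By the Sprague-Grundy theorem, the Grundy value of a sum of independent games is the XOR of the component values.
Combined value = 0 XOR 2 XOR 1 XOR 2 = 1.

1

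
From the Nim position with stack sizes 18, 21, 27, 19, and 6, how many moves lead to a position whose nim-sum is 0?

1

Nim-sum: 18 ^ 21 ^ 27 ^ 19 ^ 6 = 9.
The overall nim-sum is X = 9. A stack of size p has a winning move iff p XOR X < p (reduce it to p XOR X).
  18: 18 XOR 9 = 27 ≥ 18 — no move.
  21: 21 XOR 9 = 28 ≥ 21 — no move.
  27: 27 XOR 9 = 18 < 27 — winning move (to 18).
  19: 19 XOR 9 = 26 ≥ 19 — no move.
  6: 6 XOR 9 = 15 ≥ 6 — no move.
That gives 1 winning move.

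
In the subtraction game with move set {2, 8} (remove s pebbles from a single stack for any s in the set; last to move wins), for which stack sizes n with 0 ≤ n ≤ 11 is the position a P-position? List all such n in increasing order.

Grundy values for subtraction set {2, 8}:
k:     0  1  2  3  4  5  6  7  8  9 10 11
g(k):  0  0  1  1  0  0  1  1  2  2  0  0
The P-positions (g = 0) in 0..11 are 0, 1, 4, 5, 10, 11.

0, 1, 4, 5, 10, 11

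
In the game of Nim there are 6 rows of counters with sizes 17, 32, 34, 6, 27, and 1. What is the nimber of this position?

Compute the nim-sum pairwise:
17 ⊕ 32 = 49
49 ⊕ 34 = 19
19 ⊕ 6 = 21
21 ⊕ 27 = 14
14 ⊕ 1 = 15

15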